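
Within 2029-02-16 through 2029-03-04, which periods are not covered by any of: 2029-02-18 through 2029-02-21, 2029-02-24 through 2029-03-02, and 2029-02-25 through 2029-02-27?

2029-02-16 through 2029-02-17, 2029-02-22 through 2029-02-23, 2029-03-03 through 2029-03-04

The merged coverage is 2029-02-18 through 2029-02-21, 2029-02-24 through 2029-03-02.
Complement within 2029-02-16 through 2029-03-04: 2029-02-16 through 2029-02-17, 2029-02-22 through 2029-02-23, 2029-03-03 through 2029-03-04.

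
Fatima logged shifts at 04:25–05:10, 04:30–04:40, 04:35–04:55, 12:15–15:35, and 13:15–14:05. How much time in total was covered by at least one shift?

Merged: 04:25-05:10, 12:15-15:35.
Lengths: 45 min + 3 h 20 min = 4 h 5 min.

4 h 5 min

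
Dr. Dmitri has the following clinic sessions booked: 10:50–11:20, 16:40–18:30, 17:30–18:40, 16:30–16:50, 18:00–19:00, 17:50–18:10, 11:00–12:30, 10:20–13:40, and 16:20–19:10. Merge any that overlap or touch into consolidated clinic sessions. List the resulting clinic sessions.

Sort by start: 10:20-13:40, 10:50-11:20, 11:00-12:30, 16:20-19:10, 16:30-16:50, 16:40-18:30, 17:30-18:40, 17:50-18:10, 18:00-19:00.
10:50-11:20 overlaps/touches 10:20-13:40 → extend to 10:20-13:40.
11:00-12:30 overlaps/touches 10:20-13:40 → extend to 10:20-13:40.
16:20-19:10 is disjoint → start new block.
16:30-16:50 overlaps/touches 16:20-19:10 → extend to 16:20-19:10.
16:40-18:30 overlaps/touches 16:20-19:10 → extend to 16:20-19:10.
17:30-18:40 overlaps/touches 16:20-19:10 → extend to 16:20-19:10.
17:50-18:10 overlaps/touches 16:20-19:10 → extend to 16:20-19:10.
18:00-19:00 overlaps/touches 16:20-19:10 → extend to 16:20-19:10.

10:20-13:40, 16:20-19:10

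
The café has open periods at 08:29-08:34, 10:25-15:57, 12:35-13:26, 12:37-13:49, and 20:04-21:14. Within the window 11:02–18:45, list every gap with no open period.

After merging, the occupied span is 08:29-08:34, 10:25-15:57, 20:04-21:14.
Complement within 11:02-18:45: 15:57-18:45.

15:57-18:45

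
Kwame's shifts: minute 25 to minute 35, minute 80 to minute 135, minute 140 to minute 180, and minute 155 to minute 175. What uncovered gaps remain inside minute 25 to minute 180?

The merged coverage is minute 25 to minute 35, minute 80 to minute 135, minute 140 to minute 180.
Uncovered inside minute 25 to minute 180: minute 35 to minute 80, minute 135 to minute 140.

minute 35 to minute 80, minute 135 to minute 140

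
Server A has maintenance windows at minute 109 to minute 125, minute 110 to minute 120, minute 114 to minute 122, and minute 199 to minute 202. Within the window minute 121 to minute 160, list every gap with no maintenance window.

After merging, the occupied span is minute 109 to minute 125, minute 199 to minute 202.
Complement within minute 121 to minute 160: minute 125 to minute 160.

minute 125 to minute 160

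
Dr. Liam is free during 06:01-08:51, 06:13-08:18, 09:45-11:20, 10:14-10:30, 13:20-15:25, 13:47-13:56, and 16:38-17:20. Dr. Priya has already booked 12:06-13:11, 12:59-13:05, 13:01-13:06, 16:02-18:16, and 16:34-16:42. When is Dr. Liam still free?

06:01–08:51, 09:45–11:20, 13:20–15:25

Merge the first list: 06:01–08:51, 09:45–11:20, 13:20–15:25, 16:38–17:20.
Merge the second list: 12:06–13:11, 16:02–18:16.
06:01–08:51: nothing removed.
09:45–11:20: nothing removed.
13:20–15:25: nothing removed.
16:38–17:20: entirely removed.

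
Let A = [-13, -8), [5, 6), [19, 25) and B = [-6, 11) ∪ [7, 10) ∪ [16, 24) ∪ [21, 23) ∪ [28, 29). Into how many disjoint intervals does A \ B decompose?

2

Merge the second list: [-6, 11), [16, 24), [28, 29).
A \ B = [-13, -8), [24, 25).
That is 2 disjoint pieces.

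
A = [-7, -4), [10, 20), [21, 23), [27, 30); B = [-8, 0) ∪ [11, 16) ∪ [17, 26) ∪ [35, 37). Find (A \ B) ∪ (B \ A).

[-8, -7) ∪ [-4, 0) ∪ [10, 11) ∪ [16, 17) ∪ [20, 21) ∪ [23, 26) ∪ [27, 30) ∪ [35, 37)

A \ B = [10, 11), [16, 17), [27, 30).
B \ A = [-8, -7), [-4, 0), [20, 21), [23, 26), [35, 37).
Union of the two gives the symmetric difference.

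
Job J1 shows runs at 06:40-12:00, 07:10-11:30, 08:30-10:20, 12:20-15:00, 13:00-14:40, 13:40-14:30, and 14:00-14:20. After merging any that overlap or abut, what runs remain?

06:40–12:00, 12:20–15:00

07:10–11:30 overlaps/touches 06:40–12:00 → extend to 06:40–12:00.
08:30–10:20 overlaps/touches 06:40–12:00 → extend to 06:40–12:00.
12:20–15:00 is disjoint → start new block.
13:00–14:40 overlaps/touches 12:20–15:00 → extend to 12:20–15:00.
13:40–14:30 overlaps/touches 12:20–15:00 → extend to 12:20–15:00.
14:00–14:20 overlaps/touches 12:20–15:00 → extend to 12:20–15:00.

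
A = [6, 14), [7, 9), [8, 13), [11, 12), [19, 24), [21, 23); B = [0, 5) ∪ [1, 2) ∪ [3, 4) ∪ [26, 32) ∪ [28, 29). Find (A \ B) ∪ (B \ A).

Merge the first list: [6, 14), [19, 24).
Merge the second list: [0, 5), [26, 32).
A but not B: [6, 14), [19, 24).
B but not A: [0, 5), [26, 32).
Combining gives A △ B.

[0, 5) ∪ [6, 14) ∪ [19, 24) ∪ [26, 32)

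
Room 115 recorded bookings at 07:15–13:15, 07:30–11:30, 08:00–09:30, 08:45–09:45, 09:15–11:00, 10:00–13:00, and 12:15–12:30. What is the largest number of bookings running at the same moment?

Sweep endpoints in order; track running count of active intervals.
Peak of 5 reached at 09:15.

5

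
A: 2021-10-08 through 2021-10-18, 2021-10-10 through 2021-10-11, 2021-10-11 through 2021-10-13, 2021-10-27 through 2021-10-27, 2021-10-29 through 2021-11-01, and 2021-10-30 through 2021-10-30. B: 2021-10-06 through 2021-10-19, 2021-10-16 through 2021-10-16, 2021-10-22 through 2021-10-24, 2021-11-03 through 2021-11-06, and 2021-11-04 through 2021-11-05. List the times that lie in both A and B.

2021-10-08 through 2021-10-18

First set merges to 2021-10-08 through 2021-10-18, 2021-10-27 through 2021-10-27, 2021-10-29 through 2021-11-01.
Second set merges to 2021-10-06 through 2021-10-19, 2021-10-22 through 2021-10-24, 2021-11-03 through 2021-11-06.
2021-10-08 through 2021-10-18 overlaps B on 2021-10-08 through 2021-10-18.
2021-10-27 through 2021-10-27 falls entirely outside B.
2021-10-29 through 2021-11-01 falls entirely outside B.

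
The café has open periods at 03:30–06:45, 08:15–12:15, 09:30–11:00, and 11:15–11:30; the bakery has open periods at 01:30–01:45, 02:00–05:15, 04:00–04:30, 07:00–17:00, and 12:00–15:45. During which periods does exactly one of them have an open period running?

01:30–01:45, 02:00–03:30, 05:15–06:45, 07:00–08:15, 12:15–17:00

First set merges to 03:30–06:45, 08:15–12:15.
Second set merges to 01:30–01:45, 02:00–05:15, 07:00–17:00.
A but not B: 05:15–06:45.
B but not A: 01:30–01:45, 02:00–03:30, 07:00–08:15, 12:15–17:00.
Combining gives A △ B.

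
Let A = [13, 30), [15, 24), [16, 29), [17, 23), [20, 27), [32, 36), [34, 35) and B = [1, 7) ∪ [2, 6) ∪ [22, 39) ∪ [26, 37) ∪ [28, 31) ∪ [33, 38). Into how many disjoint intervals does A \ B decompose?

A, merged: [13, 30), [32, 36).
B, merged: [1, 7), [22, 39).
A \ B = [13, 22).
That is 1 disjoint piece.

1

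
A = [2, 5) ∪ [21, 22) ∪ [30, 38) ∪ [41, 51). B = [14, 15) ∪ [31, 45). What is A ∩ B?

[31, 38) ∪ [41, 45)

[2, 5) falls entirely outside B.
[21, 22) falls entirely outside B.
[30, 38) overlaps B on [31, 38).
[41, 51) overlaps B on [41, 45).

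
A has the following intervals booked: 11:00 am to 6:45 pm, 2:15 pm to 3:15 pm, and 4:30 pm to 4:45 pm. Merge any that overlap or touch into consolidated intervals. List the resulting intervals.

2:15 pm–3:15 pm overlaps/touches 11:00 am–6:45 pm → extend to 11:00 am–6:45 pm.
4:30 pm–4:45 pm overlaps/touches 11:00 am–6:45 pm → extend to 11:00 am–6:45 pm.

11:00 am–6:45 pm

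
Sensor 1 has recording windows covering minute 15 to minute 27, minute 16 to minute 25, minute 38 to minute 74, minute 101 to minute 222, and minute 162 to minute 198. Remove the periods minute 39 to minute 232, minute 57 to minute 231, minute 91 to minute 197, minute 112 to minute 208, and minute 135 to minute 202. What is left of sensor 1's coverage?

minute 15 to minute 27, minute 38 to minute 39

Merge the first list: minute 15 to minute 27, minute 38 to minute 74, minute 101 to minute 222.
Merge the second list: minute 39 to minute 232.
minute 15 to minute 27 is untouched.
minute 38 to minute 74 with B removed leaves minute 38 to minute 39.
minute 101 to minute 222 lies entirely inside B → drops out.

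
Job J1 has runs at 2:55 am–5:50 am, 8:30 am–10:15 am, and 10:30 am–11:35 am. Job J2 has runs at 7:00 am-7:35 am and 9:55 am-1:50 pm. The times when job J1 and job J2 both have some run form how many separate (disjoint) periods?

2

A ∩ B = 9:55 am–10:15 am, 10:30 am–11:35 am.
That is 2 disjoint pieces.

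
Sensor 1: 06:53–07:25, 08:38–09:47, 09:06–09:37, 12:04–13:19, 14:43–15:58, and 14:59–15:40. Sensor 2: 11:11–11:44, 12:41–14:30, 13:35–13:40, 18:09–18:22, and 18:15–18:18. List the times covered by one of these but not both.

Merge the first list: 06:53–07:25, 08:38–09:47, 12:04–13:19, 14:43–15:58.
Merge the second list: 11:11–11:44, 12:41–14:30, 18:09–18:22.
Only in the first: 06:53–07:25, 08:38–09:47, 12:04–12:41, 14:43–15:58.
Only in the second: 11:11–11:44, 13:19–14:30, 18:09–18:22.
Together these are the periods covered by exactly one.

06:53–07:25, 08:38–09:47, 11:11–11:44, 12:04–12:41, 13:19–14:30, 14:43–15:58, 18:09–18:22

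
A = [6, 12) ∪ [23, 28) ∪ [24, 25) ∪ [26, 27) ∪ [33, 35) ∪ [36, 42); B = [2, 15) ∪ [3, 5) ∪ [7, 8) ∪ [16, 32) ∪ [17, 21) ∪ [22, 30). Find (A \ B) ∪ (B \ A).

Merge the first list: [6, 12), [23, 28), [33, 35), [36, 42).
Merge the second list: [2, 15), [16, 32).
A but not B: [33, 35), [36, 42).
B but not A: [2, 6), [12, 15), [16, 23), [28, 32).
Combining gives A △ B.

[2, 6) ∪ [12, 15) ∪ [16, 23) ∪ [28, 32) ∪ [33, 35) ∪ [36, 42)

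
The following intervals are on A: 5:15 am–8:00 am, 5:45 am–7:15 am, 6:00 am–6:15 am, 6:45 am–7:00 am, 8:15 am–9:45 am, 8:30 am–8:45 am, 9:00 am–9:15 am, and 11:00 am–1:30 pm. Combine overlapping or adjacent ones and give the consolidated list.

5:15 am–8:00 am, 8:15 am–9:45 am, 11:00 am–1:30 pm

5:45 am–7:15 am overlaps/touches 5:15 am–8:00 am → extend to 5:15 am–8:00 am.
6:00 am–6:15 am overlaps/touches 5:15 am–8:00 am → extend to 5:15 am–8:00 am.
6:45 am–7:00 am overlaps/touches 5:15 am–8:00 am → extend to 5:15 am–8:00 am.
8:15 am–9:45 am is disjoint → start new block.
8:30 am–8:45 am overlaps/touches 8:15 am–9:45 am → extend to 8:15 am–9:45 am.
9:00 am–9:15 am overlaps/touches 8:15 am–9:45 am → extend to 8:15 am–9:45 am.
11:00 am–1:30 pm is disjoint → start new block.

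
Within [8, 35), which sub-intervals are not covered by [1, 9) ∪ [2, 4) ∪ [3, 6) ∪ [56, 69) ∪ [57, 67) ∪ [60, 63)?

[9, 35)

Covered (merged): [1, 9), [56, 69).
Uncovered inside [8, 35): [9, 35).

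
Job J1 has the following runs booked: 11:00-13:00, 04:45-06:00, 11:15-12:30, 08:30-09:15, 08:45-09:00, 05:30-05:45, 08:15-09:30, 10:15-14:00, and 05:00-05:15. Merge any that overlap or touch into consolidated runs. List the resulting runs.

04:45–06:00, 08:15–09:30, 10:15–14:00

Sort by start: 04:45–06:00, 05:00–05:15, 05:30–05:45, 08:15–09:30, 08:30–09:15, 08:45–09:00, 10:15–14:00, 11:00–13:00, 11:15–12:30.
05:00–05:15 overlaps/touches 04:45–06:00 → extend to 04:45–06:00.
05:30–05:45 overlaps/touches 04:45–06:00 → extend to 04:45–06:00.
08:15–09:30 is disjoint → start new block.
08:30–09:15 overlaps/touches 08:15–09:30 → extend to 08:15–09:30.
08:45–09:00 overlaps/touches 08:15–09:30 → extend to 08:15–09:30.
10:15–14:00 is disjoint → start new block.
11:00–13:00 overlaps/touches 10:15–14:00 → extend to 10:15–14:00.
11:15–12:30 overlaps/touches 10:15–14:00 → extend to 10:15–14:00.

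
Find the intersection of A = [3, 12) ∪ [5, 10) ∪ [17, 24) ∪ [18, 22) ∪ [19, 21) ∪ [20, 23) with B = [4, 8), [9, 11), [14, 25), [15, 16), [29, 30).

[4, 8) ∪ [9, 11) ∪ [17, 24)

First set merges to [3, 12), [17, 24).
Second set merges to [4, 8), [9, 11), [14, 25), [29, 30).
[3, 12) overlaps B on [4, 8), [9, 11).
[17, 24) overlaps B on [17, 24).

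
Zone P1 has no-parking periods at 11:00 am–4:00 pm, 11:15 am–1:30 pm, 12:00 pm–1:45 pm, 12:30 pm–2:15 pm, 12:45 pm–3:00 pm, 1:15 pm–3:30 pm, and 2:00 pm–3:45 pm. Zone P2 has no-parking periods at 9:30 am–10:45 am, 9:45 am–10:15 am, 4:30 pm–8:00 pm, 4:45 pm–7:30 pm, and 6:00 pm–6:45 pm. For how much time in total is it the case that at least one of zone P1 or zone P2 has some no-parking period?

9 h 45 min

First set merges to 11:00 am–4:00 pm.
Second set merges to 9:30 am–10:45 am, 4:30 pm–8:00 pm.
A ∪ B = 9:30 am–10:45 am, 11:00 am–4:00 pm, 4:30 pm–8:00 pm.
Total: 1 h 15 min + 5 h + 3 h 30 min = 9 h 45 min.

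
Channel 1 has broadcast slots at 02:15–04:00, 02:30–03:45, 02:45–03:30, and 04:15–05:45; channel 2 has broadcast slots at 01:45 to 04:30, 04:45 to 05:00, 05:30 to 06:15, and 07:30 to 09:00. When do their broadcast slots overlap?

02:15–04:00, 04:15–04:30, 04:45–05:00, 05:30–05:45

First set merges to 02:15–04:00, 04:15–05:45.
02:15–04:00 ∩ B → 02:15–04:00.
04:15–05:45 ∩ B → 04:15–04:30, 04:45–05:00, 05:30–05:45.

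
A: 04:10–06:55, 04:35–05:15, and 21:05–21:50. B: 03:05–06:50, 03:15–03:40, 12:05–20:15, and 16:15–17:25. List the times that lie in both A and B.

04:10–06:50

First set merges to 04:10–06:55, 21:05–21:50.
Second set merges to 03:05–06:50, 12:05–20:15.
04:10–06:55 ∩ B → 04:10–06:50.
21:05–21:50 meets no B interval.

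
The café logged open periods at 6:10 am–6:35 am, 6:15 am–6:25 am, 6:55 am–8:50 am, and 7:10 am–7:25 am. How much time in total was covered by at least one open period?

2 h 20 min

Merged: 6:10 am–6:35 am, 6:55 am–8:50 am.
Lengths: 25 min + 1 h 55 min = 2 h 20 min.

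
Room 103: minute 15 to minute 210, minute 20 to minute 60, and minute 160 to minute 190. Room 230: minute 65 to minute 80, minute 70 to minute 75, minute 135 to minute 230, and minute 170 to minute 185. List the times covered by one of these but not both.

minute 15 to minute 65, minute 80 to minute 135, minute 210 to minute 230

Merge the first list: minute 15 to minute 210.
Merge the second list: minute 65 to minute 80, minute 135 to minute 230.
Only in the first: minute 15 to minute 65, minute 80 to minute 135.
Only in the second: minute 210 to minute 230.
Together these are the periods covered by exactly one.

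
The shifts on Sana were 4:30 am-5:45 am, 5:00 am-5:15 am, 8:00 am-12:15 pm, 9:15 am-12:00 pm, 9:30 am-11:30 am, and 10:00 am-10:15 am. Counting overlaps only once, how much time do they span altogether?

Merged: 4:30 am–5:45 am, 8:00 am–12:15 pm.
Lengths: 1 h 15 min + 4 h 15 min = 5 h 30 min.

5 h 30 min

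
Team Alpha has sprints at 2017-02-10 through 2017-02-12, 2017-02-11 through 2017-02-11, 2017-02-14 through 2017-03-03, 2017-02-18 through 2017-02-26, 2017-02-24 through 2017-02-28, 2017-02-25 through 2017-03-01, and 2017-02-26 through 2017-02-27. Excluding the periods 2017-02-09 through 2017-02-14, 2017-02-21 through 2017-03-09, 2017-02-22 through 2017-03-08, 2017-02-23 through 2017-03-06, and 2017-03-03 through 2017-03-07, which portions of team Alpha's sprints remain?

Merge the first list: 2017-02-10 through 2017-02-12, 2017-02-14 through 2017-03-03.
Merge the second list: 2017-02-09 through 2017-02-14, 2017-02-21 through 2017-03-09.
2017-02-10 through 2017-02-12: fully covered by B → removed.
2017-02-14 through 2017-03-03 minus B → 2017-02-15 through 2017-02-20.

2017-02-15 through 2017-02-20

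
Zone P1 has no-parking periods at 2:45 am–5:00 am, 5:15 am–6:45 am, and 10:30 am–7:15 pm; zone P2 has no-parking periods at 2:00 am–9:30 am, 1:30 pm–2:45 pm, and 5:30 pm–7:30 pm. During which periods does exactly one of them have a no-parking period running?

2:00 am-2:45 am, 5:00 am-5:15 am, 6:45 am-9:30 am, 10:30 am-1:30 pm, 2:45 pm-5:30 pm, 7:15 pm-7:30 pm

A \ B = 10:30 am-1:30 pm, 2:45 pm-5:30 pm.
B \ A = 2:00 am-2:45 am, 5:00 am-5:15 am, 6:45 am-9:30 am, 7:15 pm-7:30 pm.
Union of the two gives the symmetric difference.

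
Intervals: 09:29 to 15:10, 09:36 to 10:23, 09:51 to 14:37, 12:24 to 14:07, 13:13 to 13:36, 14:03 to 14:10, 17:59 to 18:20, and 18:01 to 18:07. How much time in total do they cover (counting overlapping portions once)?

6 h 2 min

Merged: 09:29–15:10, 17:59–18:20.
Lengths: 5 h 41 min + 21 min = 6 h 2 min.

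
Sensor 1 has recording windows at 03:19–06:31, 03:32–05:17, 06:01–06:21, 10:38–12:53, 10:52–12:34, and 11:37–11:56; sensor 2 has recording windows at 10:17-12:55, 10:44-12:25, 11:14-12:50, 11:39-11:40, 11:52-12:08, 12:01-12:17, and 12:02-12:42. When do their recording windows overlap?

10:38–12:53

Merge the first list: 03:19–06:31, 10:38–12:53.
Merge the second list: 10:17–12:55.
03:19–06:31: no overlap with the second set.
10:38–12:53 meets the second set on 10:38–12:53.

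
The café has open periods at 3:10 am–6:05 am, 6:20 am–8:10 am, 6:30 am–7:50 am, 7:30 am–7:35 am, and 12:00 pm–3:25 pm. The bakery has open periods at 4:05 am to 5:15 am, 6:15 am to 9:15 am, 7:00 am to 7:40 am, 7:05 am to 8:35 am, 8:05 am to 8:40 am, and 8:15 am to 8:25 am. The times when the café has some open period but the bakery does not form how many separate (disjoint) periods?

Merge the first list: 3:10 am–6:05 am, 6:20 am–8:10 am, 12:00 pm–3:25 pm.
Merge the second list: 4:05 am–5:15 am, 6:15 am–9:15 am.
A \ B = 3:10 am–4:05 am, 5:15 am–6:05 am, 12:00 pm–3:25 pm.
That is 3 disjoint pieces.

3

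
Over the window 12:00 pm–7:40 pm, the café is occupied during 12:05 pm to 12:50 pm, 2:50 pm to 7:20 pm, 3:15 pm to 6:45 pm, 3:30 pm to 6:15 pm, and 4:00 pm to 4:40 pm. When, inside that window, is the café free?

12:00 pm-12:05 pm, 12:50 pm-2:50 pm, 7:20 pm-7:40 pm

After merging, the occupied span is 12:05 pm-12:50 pm, 2:50 pm-7:20 pm.
Gaps within 12:00 pm-7:40 pm: 12:00 pm-12:05 pm, 12:50 pm-2:50 pm, 7:20 pm-7:40 pm.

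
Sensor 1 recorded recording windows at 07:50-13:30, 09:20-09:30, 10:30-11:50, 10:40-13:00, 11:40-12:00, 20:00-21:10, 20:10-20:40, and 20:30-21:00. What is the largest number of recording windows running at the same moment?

Sweep endpoints in order; track running count of active intervals.
Peak of 4 reached at 11:40.

4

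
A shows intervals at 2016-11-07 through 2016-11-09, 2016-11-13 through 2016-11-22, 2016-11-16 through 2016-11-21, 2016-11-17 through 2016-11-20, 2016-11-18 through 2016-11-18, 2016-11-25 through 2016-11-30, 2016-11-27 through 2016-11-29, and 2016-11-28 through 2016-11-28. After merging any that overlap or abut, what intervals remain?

2016-11-07 through 2016-11-09, 2016-11-13 through 2016-11-22, 2016-11-25 through 2016-11-30

2016-11-13 through 2016-11-22 is disjoint → start new block.
2016-11-16 through 2016-11-21 overlaps/touches 2016-11-13 through 2016-11-22 → extend to 2016-11-13 through 2016-11-22.
2016-11-17 through 2016-11-20 overlaps/touches 2016-11-13 through 2016-11-22 → extend to 2016-11-13 through 2016-11-22.
2016-11-18 through 2016-11-18 overlaps/touches 2016-11-13 through 2016-11-22 → extend to 2016-11-13 through 2016-11-22.
2016-11-25 through 2016-11-30 is disjoint → start new block.
2016-11-27 through 2016-11-29 overlaps/touches 2016-11-25 through 2016-11-30 → extend to 2016-11-25 through 2016-11-30.
2016-11-28 through 2016-11-28 overlaps/touches 2016-11-25 through 2016-11-30 → extend to 2016-11-25 through 2016-11-30.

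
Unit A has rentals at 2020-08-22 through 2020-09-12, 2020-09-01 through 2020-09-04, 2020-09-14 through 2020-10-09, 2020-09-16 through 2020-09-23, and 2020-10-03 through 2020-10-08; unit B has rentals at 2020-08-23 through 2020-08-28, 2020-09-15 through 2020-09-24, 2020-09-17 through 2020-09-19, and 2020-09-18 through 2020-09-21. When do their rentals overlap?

First set merges to 2020-08-22 through 2020-09-12, 2020-09-14 through 2020-10-09.
Second set merges to 2020-08-23 through 2020-08-28, 2020-09-15 through 2020-09-24.
2020-08-22 through 2020-09-12 meets the second set on 2020-08-23 through 2020-08-28.
2020-09-14 through 2020-10-09 meets the second set on 2020-09-15 through 2020-09-24.

2020-08-23 through 2020-08-28, 2020-09-15 through 2020-09-24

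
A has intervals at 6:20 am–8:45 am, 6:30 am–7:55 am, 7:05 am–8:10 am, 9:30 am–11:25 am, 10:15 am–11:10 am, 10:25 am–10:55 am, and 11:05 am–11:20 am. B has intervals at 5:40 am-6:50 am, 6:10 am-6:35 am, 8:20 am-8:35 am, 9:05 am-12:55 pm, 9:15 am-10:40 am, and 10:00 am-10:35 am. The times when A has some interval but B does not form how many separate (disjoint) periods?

First set merges to 6:20 am–8:45 am, 9:30 am–11:25 am.
Second set merges to 5:40 am–6:50 am, 8:20 am–8:35 am, 9:05 am–12:55 pm.
A \ B = 6:50 am–8:20 am, 8:35 am–8:45 am.
That is 2 disjoint pieces.

2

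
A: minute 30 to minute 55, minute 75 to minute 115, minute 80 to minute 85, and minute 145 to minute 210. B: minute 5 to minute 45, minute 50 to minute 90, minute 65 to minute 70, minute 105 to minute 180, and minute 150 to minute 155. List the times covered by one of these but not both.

Merge the first list: minute 30 to minute 55, minute 75 to minute 115, minute 145 to minute 210.
Merge the second list: minute 5 to minute 45, minute 50 to minute 90, minute 105 to minute 180.
A but not B: minute 45 to minute 50, minute 90 to minute 105, minute 180 to minute 210.
B but not A: minute 5 to minute 30, minute 55 to minute 75, minute 115 to minute 145.
Combining gives A △ B.

minute 5 to minute 30, minute 45 to minute 50, minute 55 to minute 75, minute 90 to minute 105, minute 115 to minute 145, minute 180 to minute 210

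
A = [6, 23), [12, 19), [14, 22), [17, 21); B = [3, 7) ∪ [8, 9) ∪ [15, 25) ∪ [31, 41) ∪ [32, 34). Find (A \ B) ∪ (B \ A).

Merge the first list: [6, 23).
Merge the second list: [3, 7), [8, 9), [15, 25), [31, 41).
Only in the first: [7, 8), [9, 15).
Only in the second: [3, 6), [23, 25), [31, 41).
Together these are the periods covered by exactly one.

[3, 6) ∪ [7, 8) ∪ [9, 15) ∪ [23, 25) ∪ [31, 41)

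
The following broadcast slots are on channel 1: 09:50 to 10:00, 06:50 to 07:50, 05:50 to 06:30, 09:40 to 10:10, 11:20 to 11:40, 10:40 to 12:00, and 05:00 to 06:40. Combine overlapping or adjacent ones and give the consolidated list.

Sort by start: 05:00–06:40, 05:50–06:30, 06:50–07:50, 09:40–10:10, 09:50–10:00, 10:40–12:00, 11:20–11:40.
05:50–06:30 overlaps/touches 05:00–06:40 → extend to 05:00–06:40.
06:50–07:50 is disjoint → start new block.
09:40–10:10 is disjoint → start new block.
09:50–10:00 overlaps/touches 09:40–10:10 → extend to 09:40–10:10.
10:40–12:00 is disjoint → start new block.
11:20–11:40 overlaps/touches 10:40–12:00 → extend to 10:40–12:00.

05:00–06:40, 06:50–07:50, 09:40–10:10, 10:40–12:00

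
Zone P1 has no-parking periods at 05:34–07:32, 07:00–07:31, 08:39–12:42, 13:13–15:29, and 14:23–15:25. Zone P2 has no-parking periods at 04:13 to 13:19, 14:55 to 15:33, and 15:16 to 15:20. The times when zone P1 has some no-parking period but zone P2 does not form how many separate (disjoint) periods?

1

First set merges to 05:34–07:32, 08:39–12:42, 13:13–15:29.
Second set merges to 04:13–13:19, 14:55–15:33.
A \ B = 13:19–14:55.
That is 1 disjoint piece.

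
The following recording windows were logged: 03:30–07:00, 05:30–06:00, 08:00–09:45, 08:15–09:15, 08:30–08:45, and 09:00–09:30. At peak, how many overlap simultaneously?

3

Sweep endpoints in order; track running count of active intervals.
Peak of 3 reached at 08:30.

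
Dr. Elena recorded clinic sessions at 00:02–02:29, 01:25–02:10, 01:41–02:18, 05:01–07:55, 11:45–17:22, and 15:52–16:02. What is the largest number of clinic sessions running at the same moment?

At 01:41, 3 of the intervals are simultaneously active.
No point has more.

3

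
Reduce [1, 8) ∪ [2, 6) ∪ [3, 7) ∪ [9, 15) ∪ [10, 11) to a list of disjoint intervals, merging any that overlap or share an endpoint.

[2, 6) overlaps/touches [1, 8) → extend to [1, 8).
[3, 7) overlaps/touches [1, 8) → extend to [1, 8).
[9, 15) is disjoint → start new block.
[10, 11) overlaps/touches [9, 15) → extend to [9, 15).

[1, 8) ∪ [9, 15)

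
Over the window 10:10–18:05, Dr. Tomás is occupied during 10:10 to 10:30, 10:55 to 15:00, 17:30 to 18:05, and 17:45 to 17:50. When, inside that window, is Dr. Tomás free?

Covered (merged): 10:10–10:30, 10:55–15:00, 17:30–18:05.
Uncovered inside 10:10–18:05: 10:30–10:55, 15:00–17:30.

10:30–10:55, 15:00–17:30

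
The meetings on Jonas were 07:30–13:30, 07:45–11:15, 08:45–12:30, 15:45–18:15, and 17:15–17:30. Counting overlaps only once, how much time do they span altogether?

8 h 30 min

Merged: 07:30–13:30, 15:45–18:15.
Lengths: 6 h + 2 h 30 min = 8 h 30 min.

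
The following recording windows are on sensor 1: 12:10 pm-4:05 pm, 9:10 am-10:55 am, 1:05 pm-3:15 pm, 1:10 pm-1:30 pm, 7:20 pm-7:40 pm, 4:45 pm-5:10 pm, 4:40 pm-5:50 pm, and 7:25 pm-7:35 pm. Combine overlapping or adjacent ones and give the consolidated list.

Sort by start: 9:10 am–10:55 am, 12:10 pm–4:05 pm, 1:05 pm–3:15 pm, 1:10 pm–1:30 pm, 4:40 pm–5:50 pm, 4:45 pm–5:10 pm, 7:20 pm–7:40 pm, 7:25 pm–7:35 pm.
12:10 pm–4:05 pm is disjoint → start new block.
1:05 pm–3:15 pm overlaps/touches 12:10 pm–4:05 pm → extend to 12:10 pm–4:05 pm.
1:10 pm–1:30 pm overlaps/touches 12:10 pm–4:05 pm → extend to 12:10 pm–4:05 pm.
4:40 pm–5:50 pm is disjoint → start new block.
4:45 pm–5:10 pm overlaps/touches 4:40 pm–5:50 pm → extend to 4:40 pm–5:50 pm.
7:20 pm–7:40 pm is disjoint → start new block.
7:25 pm–7:35 pm overlaps/touches 7:20 pm–7:40 pm → extend to 7:20 pm–7:40 pm.

9:10 am–10:55 am, 12:10 pm–4:05 pm, 4:40 pm–5:50 pm, 7:20 pm–7:40 pm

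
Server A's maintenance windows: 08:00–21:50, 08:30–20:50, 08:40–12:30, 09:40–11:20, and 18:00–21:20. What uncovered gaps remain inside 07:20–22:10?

07:20–08:00, 21:50–22:10

After merging, the occupied span is 08:00–21:50.
Uncovered inside 07:20–22:10: 07:20–08:00, 21:50–22:10.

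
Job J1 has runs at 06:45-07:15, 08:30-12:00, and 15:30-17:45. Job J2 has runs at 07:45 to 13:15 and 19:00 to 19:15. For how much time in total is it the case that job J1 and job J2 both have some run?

A ∩ B = 08:30–12:00.
Total: 3 h 30 min.

3 h 30 min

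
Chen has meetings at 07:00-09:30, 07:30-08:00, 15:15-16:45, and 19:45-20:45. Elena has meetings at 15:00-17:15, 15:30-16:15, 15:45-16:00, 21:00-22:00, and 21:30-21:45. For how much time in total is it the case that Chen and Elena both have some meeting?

Merge the first list: 07:00–09:30, 15:15–16:45, 19:45–20:45.
Merge the second list: 15:00–17:15, 21:00–22:00.
A ∩ B = 15:15–16:45.
Total: 1 h 30 min.

1 h 30 min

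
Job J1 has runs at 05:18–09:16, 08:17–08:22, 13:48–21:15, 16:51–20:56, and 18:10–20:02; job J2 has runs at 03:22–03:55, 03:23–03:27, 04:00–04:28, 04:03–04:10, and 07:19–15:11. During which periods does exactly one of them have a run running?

Merge the first list: 05:18–09:16, 13:48–21:15.
Merge the second list: 03:22–03:55, 04:00–04:28, 07:19–15:11.
Only in the first: 05:18–07:19, 15:11–21:15.
Only in the second: 03:22–03:55, 04:00–04:28, 09:16–13:48.
Together these are the periods covered by exactly one.

03:22–03:55, 04:00–04:28, 05:18–07:19, 09:16–13:48, 15:11–21:15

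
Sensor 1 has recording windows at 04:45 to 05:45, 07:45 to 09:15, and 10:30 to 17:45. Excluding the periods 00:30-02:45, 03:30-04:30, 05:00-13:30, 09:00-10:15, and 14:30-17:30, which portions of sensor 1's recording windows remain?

Second set merges to 00:30-02:45, 03:30-04:30, 05:00-13:30, 14:30-17:30.
04:45-05:45 \ B = 04:45-05:00.
07:45-09:15: entirely removed.
10:30-17:45 \ B = 13:30-14:30, 17:30-17:45.

04:45-05:00, 13:30-14:30, 17:30-17:45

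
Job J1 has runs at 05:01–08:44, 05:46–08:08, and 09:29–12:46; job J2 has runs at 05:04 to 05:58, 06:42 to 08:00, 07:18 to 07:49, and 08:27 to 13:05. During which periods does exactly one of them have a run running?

A, merged: 05:01–08:44, 09:29–12:46.
B, merged: 05:04–05:58, 06:42–08:00, 08:27–13:05.
A \ B = 05:01–05:04, 05:58–06:42, 08:00–08:27.
B \ A = 08:44–09:29, 12:46–13:05.
Union of the two gives the symmetric difference.

05:01–05:04, 05:58–06:42, 08:00–08:27, 08:44–09:29, 12:46–13:05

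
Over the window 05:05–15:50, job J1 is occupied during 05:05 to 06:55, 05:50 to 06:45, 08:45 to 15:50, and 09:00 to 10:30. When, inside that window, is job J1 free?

Covered (merged): 05:05–06:55, 08:45–15:50.
Complement within 05:05–15:50: 06:55–08:45.

06:55–08:45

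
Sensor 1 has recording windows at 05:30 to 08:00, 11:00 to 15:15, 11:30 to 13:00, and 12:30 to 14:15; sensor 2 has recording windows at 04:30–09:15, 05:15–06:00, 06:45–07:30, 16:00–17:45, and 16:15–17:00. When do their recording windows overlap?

A, merged: 05:30–08:00, 11:00–15:15.
B, merged: 04:30–09:15, 16:00–17:45.
05:30–08:00 overlaps B on 05:30–08:00.
11:00–15:15 falls entirely outside B.

05:30–08:00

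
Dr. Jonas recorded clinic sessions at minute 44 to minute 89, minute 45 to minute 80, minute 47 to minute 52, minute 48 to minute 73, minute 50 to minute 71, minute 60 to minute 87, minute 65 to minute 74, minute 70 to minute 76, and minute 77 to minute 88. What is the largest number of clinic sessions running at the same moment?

7

Walk the sorted start/end points keeping a running depth.
The depth first hits 7 at minute 70.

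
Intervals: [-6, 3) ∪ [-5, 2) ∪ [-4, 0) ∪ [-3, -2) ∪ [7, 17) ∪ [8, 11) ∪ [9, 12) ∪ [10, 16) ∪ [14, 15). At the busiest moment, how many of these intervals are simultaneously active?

Walk the sorted start/end points keeping a running depth.
The depth first hits 4 at -3.

4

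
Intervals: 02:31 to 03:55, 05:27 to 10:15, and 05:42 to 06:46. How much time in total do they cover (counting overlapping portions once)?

6 h 12 min

Merged: 02:31–03:55, 05:27–10:15.
Lengths: 1 h 24 min + 4 h 48 min = 6 h 12 min.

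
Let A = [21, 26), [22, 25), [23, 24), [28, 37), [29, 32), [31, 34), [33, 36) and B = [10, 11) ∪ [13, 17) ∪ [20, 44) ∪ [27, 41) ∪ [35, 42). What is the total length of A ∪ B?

29

Merge the first list: [21, 26), [28, 37).
Merge the second list: [10, 11), [13, 17), [20, 44).
A ∪ B = [10, 11), [13, 17), [20, 44).
Total: 1 + 4 + 24 = 29.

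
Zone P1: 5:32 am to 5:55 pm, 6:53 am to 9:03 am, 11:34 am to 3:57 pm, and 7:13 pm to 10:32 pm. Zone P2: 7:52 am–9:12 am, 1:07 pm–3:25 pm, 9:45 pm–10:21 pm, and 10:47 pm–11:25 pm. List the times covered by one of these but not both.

5:32 am–7:52 am, 9:12 am–1:07 pm, 3:25 pm–5:55 pm, 7:13 pm–9:45 pm, 10:21 pm–10:32 pm, 10:47 pm–11:25 pm

First set merges to 5:32 am–5:55 pm, 7:13 pm–10:32 pm.
A \ B = 5:32 am–7:52 am, 9:12 am–1:07 pm, 3:25 pm–5:55 pm, 7:13 pm–9:45 pm, 10:21 pm–10:32 pm.
B \ A = 10:47 pm–11:25 pm.
Union of the two gives the symmetric difference.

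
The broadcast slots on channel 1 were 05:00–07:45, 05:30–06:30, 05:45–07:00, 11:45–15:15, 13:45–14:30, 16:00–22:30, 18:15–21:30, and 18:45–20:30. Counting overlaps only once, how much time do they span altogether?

Merged: 05:00–07:45, 11:45–15:15, 16:00–22:30.
Lengths: 2 h 45 min + 3 h 30 min + 6 h 30 min = 12 h 45 min.

12 h 45 min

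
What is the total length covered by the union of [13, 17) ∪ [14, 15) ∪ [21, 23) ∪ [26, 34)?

14

Merged: [13, 17), [21, 23), [26, 34).
Lengths: 4 + 2 + 8 = 14.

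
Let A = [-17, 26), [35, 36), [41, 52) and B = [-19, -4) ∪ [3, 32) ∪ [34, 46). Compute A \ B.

[-4, 3) ∪ [46, 52)

[-17, 26) with B removed leaves [-4, 3).
[35, 36) lies entirely inside B → drops out.
[41, 52) with B removed leaves [46, 52).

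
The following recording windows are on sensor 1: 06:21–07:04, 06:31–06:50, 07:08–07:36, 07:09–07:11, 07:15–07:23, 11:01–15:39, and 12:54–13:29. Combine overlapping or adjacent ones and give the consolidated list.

06:31–06:50 overlaps/touches 06:21–07:04 → extend to 06:21–07:04.
07:08–07:36 is disjoint → start new block.
07:09–07:11 overlaps/touches 07:08–07:36 → extend to 07:08–07:36.
07:15–07:23 overlaps/touches 07:08–07:36 → extend to 07:08–07:36.
11:01–15:39 is disjoint → start new block.
12:54–13:29 overlaps/touches 11:01–15:39 → extend to 11:01–15:39.

06:21–07:04, 07:08–07:36, 11:01–15:39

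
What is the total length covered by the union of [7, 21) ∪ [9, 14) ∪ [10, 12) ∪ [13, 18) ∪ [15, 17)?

14

Merged: [7, 21).
Length: 14.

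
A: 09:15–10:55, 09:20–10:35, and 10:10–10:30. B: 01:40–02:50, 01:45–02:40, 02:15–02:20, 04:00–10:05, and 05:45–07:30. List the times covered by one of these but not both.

01:40–02:50, 04:00–09:15, 10:05–10:55

First set merges to 09:15–10:55.
Second set merges to 01:40–02:50, 04:00–10:05.
A \ B = 10:05–10:55.
B \ A = 01:40–02:50, 04:00–09:15.
Union of the two gives the symmetric difference.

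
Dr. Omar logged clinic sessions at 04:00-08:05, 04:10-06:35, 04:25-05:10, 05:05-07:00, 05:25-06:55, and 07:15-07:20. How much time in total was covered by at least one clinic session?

4 h 5 min

Merged: 04:00–08:05.
Length: 4 h 5 min.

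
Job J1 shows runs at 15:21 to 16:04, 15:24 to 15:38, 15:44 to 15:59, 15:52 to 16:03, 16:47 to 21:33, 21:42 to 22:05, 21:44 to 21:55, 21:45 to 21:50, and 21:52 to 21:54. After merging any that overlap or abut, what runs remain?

15:21–16:04, 16:47–21:33, 21:42–22:05

15:24–15:38 overlaps/touches 15:21–16:04 → extend to 15:21–16:04.
15:44–15:59 overlaps/touches 15:21–16:04 → extend to 15:21–16:04.
15:52–16:03 overlaps/touches 15:21–16:04 → extend to 15:21–16:04.
16:47–21:33 is disjoint → start new block.
21:42–22:05 is disjoint → start new block.
21:44–21:55 overlaps/touches 21:42–22:05 → extend to 21:42–22:05.
21:45–21:50 overlaps/touches 21:42–22:05 → extend to 21:42–22:05.
21:52–21:54 overlaps/touches 21:42–22:05 → extend to 21:42–22:05.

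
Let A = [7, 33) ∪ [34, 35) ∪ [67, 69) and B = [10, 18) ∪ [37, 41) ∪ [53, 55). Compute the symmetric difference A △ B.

[7, 10) ∪ [18, 33) ∪ [34, 35) ∪ [37, 41) ∪ [53, 55) ∪ [67, 69)

Only in the first: [7, 10), [18, 33), [34, 35), [67, 69).
Only in the second: [37, 41), [53, 55).
Together these are the periods covered by exactly one.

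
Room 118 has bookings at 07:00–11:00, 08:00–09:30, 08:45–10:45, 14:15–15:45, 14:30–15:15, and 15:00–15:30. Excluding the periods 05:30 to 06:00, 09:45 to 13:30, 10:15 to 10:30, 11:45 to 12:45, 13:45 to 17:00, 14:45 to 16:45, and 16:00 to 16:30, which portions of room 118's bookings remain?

07:00–09:45

A, merged: 07:00–11:00, 14:15–15:45.
B, merged: 05:30–06:00, 09:45–13:30, 13:45–17:00.
07:00–11:00 minus B → 07:00–09:45.
14:15–15:45: fully covered by B → removed.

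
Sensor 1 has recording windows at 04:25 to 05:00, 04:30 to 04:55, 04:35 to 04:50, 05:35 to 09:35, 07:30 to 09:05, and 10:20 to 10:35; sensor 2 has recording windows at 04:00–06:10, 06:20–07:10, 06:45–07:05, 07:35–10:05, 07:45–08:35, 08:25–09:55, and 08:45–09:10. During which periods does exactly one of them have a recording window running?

04:00–04:25, 05:00–05:35, 06:10–06:20, 07:10–07:35, 09:35–10:05, 10:20–10:35

A, merged: 04:25–05:00, 05:35–09:35, 10:20–10:35.
B, merged: 04:00–06:10, 06:20–07:10, 07:35–10:05.
Only in the first: 06:10–06:20, 07:10–07:35, 10:20–10:35.
Only in the second: 04:00–04:25, 05:00–05:35, 09:35–10:05.
Together these are the periods covered by exactly one.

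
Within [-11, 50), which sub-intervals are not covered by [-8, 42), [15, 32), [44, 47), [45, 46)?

[-11, -8) ∪ [42, 44) ∪ [47, 50)

The merged coverage is [-8, 42), [44, 47).
Gaps within [-11, 50): [-11, -8), [42, 44), [47, 50).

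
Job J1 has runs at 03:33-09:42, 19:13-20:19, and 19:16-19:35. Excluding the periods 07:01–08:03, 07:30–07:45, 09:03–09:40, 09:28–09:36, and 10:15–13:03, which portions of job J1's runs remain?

03:33–07:01, 08:03–09:03, 09:40–09:42, 19:13–20:19

First set merges to 03:33–09:42, 19:13–20:19.
Second set merges to 07:01–08:03, 09:03–09:40, 10:15–13:03.
03:33–09:42 \ B = 03:33–07:01, 08:03–09:03, 09:40–09:42.
19:13–20:19: nothing removed.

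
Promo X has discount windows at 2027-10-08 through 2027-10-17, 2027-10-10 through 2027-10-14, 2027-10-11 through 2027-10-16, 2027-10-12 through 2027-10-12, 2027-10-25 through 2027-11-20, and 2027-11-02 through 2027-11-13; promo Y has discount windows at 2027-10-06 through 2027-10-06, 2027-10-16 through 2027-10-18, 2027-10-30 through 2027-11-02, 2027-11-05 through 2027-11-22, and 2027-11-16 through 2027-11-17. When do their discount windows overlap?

2027-10-16 through 2027-10-17, 2027-10-30 through 2027-11-02, 2027-11-05 through 2027-11-20

A, merged: 2027-10-08 through 2027-10-17, 2027-10-25 through 2027-11-20.
B, merged: 2027-10-06 through 2027-10-06, 2027-10-16 through 2027-10-18, 2027-10-30 through 2027-11-02, 2027-11-05 through 2027-11-22.
2027-10-08 through 2027-10-17 ∩ B → 2027-10-16 through 2027-10-17.
2027-10-25 through 2027-11-20 ∩ B → 2027-10-30 through 2027-11-02, 2027-11-05 through 2027-11-20.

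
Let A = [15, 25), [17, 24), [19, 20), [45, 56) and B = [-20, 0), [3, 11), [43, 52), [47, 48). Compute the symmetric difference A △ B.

First set merges to [15, 25), [45, 56).
Second set merges to [-20, 0), [3, 11), [43, 52).
A but not B: [15, 25), [52, 56).
B but not A: [-20, 0), [3, 11), [43, 45).
Combining gives A △ B.

[-20, 0) ∪ [3, 11) ∪ [15, 25) ∪ [43, 45) ∪ [52, 56)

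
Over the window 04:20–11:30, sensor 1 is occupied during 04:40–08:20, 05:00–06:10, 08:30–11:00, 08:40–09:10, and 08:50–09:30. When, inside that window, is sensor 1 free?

The merged coverage is 04:40–08:20, 08:30–11:00.
Uncovered inside 04:20–11:30: 04:20–04:40, 08:20–08:30, 11:00–11:30.

04:20–04:40, 08:20–08:30, 11:00–11:30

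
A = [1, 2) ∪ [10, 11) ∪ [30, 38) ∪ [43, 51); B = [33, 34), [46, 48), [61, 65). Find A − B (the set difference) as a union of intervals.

[1, 2) ∪ [10, 11) ∪ [30, 33) ∪ [34, 38) ∪ [43, 46) ∪ [48, 51)

[1, 2) is untouched.
[10, 11) is untouched.
[30, 38) with B removed leaves [30, 33), [34, 38).
[43, 51) with B removed leaves [43, 46), [48, 51).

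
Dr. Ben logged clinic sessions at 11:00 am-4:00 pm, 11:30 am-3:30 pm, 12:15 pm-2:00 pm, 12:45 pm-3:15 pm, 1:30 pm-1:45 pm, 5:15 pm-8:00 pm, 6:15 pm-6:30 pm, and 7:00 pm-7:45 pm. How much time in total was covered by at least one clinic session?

7 h 45 min

Merged: 11:00 am-4:00 pm, 5:15 pm-8:00 pm.
Lengths: 5 h + 2 h 45 min = 7 h 45 min.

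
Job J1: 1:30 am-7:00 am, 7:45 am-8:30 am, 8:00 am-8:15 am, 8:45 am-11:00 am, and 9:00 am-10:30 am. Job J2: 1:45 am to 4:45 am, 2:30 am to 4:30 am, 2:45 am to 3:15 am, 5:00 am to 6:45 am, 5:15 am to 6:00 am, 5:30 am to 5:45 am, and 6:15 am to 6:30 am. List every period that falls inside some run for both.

1:45 am-4:45 am, 5:00 am-6:45 am

A, merged: 1:30 am-7:00 am, 7:45 am-8:30 am, 8:45 am-11:00 am.
B, merged: 1:45 am-4:45 am, 5:00 am-6:45 am.
1:30 am-7:00 am overlaps B on 1:45 am-4:45 am, 5:00 am-6:45 am.
7:45 am-8:30 am falls entirely outside B.
8:45 am-11:00 am falls entirely outside B.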